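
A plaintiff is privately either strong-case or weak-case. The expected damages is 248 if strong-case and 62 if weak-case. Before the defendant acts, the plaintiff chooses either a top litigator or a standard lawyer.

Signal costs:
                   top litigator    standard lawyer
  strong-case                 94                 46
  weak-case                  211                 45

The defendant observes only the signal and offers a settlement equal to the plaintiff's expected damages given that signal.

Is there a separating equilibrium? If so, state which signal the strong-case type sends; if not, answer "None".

None

Try strong-case → top litigator, weak-case → standard lawyer:
  Under separation the defendant infers type exactly: top litigator → strong-case (pays 248), standard lawyer → weak-case (pays 62).
  Strong-case: top litigator gives 248 − 94 = 154; standard lawyer gives 62 − 46 = 16. No deviation. ✓
  Weak-case: standard lawyer gives 62 − 45 = 17; top litigator gives 248 − 211 = 37. Would deviate. ✗
Try strong-case → standard lawyer, weak-case → top litigator:
  Under separation the defendant infers type exactly: standard lawyer → strong-case (pays 248), top litigator → weak-case (pays 62).
  Strong-case: standard lawyer gives 248 − 46 = 202; top litigator gives 62 − 94 = -32. No deviation. ✓
  Weak-case: top litigator gives 62 − 211 = -149; standard lawyer gives 248 − 45 = 203. Would deviate. ✗
Neither assignment is incentive-compatible.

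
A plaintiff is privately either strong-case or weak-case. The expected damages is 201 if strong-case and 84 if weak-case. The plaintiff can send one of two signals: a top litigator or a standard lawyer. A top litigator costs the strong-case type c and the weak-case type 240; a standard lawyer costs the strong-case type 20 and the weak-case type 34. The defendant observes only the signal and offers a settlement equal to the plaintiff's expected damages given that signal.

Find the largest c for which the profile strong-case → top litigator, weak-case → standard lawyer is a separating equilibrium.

137

Under separation: top litigator → strong-case (pays 201); standard lawyer → weak-case (pays 84).
Weak-case: 84 − 34 = 50 ≥ 201 − 240 = -39. Holds regardless of c. ✓
Strong-case: 201 − c ≥ 84 − 20, so c ≤ 201 − 64 = 137.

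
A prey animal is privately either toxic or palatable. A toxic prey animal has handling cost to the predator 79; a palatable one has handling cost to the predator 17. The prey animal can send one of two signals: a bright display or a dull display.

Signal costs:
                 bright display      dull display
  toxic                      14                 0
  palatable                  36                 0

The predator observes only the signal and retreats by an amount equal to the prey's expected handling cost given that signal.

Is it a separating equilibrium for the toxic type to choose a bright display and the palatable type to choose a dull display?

If types separate, bright display earns payment 79 and dull display earns 17.
Toxic: bright display gives 79 − 14 = 65; dull display gives 17 − 0 = 17. No deviation. ✓
Palatable: dull display gives 17 − 0 = 17; bright display gives 79 − 36 = 43. Would deviate. ✗

No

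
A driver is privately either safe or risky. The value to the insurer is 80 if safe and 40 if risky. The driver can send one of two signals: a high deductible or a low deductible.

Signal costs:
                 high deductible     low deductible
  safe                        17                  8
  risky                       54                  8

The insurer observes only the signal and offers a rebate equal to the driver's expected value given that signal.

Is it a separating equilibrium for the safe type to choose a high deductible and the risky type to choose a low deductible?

Yes

If types separate, high deductible earns payment 80 and low deductible earns 40.
Safe: high deductible gives 80 − 17 = 63; low deductible gives 40 − 8 = 32. No deviation. ✓
Risky: low deductible gives 40 − 8 = 32; high deductible gives 80 − 54 = 26. No deviation. ✓
Both incentive constraints hold.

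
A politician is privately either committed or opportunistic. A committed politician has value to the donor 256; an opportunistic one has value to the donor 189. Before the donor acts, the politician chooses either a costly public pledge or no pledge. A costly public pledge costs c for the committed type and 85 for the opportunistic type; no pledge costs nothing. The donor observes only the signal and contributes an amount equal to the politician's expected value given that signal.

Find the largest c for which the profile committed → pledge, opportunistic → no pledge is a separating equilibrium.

Under separation: pledge → committed (pays 256); no pledge → opportunistic (pays 189).
Opportunistic: 189 − 0 = 189 ≥ 256 − 85 = 171. Holds regardless of c. ✓
Committed: 256 − c ≥ 189 − 0, so c ≤ 256 − 189 = 67.

67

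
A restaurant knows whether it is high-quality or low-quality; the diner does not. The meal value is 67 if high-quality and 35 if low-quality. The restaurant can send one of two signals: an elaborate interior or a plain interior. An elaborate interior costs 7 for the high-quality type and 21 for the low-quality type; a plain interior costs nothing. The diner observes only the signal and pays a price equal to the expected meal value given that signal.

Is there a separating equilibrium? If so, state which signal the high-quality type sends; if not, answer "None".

None

Try high-quality → elaborate interior, low-quality → plain interior:
  If types separate, elaborate interior earns payment 67 and plain interior earns 35.
  High-quality: elaborate interior gives 67 − 7 = 60; plain interior gives 35 − 0 = 35. No deviation. ✓
  Low-quality: plain interior gives 35 − 0 = 35; elaborate interior gives 67 − 21 = 46. Would deviate. ✗
Try high-quality → plain interior, low-quality → elaborate interior:
  If types separate, plain interior earns payment 67 and elaborate interior earns 35.
  High-quality: plain interior gives 67 − 0 = 67; elaborate interior gives 35 − 7 = 28. No deviation. ✓
  Low-quality: elaborate interior gives 35 − 21 = 14; plain interior gives 67 − 0 = 67. Would deviate. ✗
Neither assignment is incentive-compatible.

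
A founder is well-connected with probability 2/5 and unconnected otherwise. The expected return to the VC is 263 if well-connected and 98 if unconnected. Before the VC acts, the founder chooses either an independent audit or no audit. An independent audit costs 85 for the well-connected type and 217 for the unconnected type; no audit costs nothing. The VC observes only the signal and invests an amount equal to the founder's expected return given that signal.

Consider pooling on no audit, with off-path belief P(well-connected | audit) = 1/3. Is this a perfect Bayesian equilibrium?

On the equilibrium path (no audit) the VC holds the prior 2/5 and pays 2/5·263 + 3/5·98 = 164. Off-path (audit) belief 1/3 gives 1/3·263 + 2/3·98 = 153.
Well-connected: no audit gives 164 − 0 = 164; audit gives 153 − 85 = 68. Stays. ✓
Unconnected: no audit gives 164 − 0 = 164; audit gives 153 − 217 = -64. Stays. ✓
Beliefs are Bayes-consistent on-path and both types best-respond.

Yes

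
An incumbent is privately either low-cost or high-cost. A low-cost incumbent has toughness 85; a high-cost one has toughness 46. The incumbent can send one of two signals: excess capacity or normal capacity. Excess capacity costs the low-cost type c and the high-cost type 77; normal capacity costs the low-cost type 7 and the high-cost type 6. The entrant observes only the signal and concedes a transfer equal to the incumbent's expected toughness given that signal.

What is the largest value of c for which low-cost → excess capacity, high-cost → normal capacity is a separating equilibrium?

Under separation: excess capacity → low-cost (pays 85); normal capacity → high-cost (pays 46).
High-cost: 46 − 6 = 40 ≥ 85 − 77 = 8. Holds regardless of c. ✓
Low-cost: 85 − c ≥ 46 − 7, so c ≤ 85 − 39 = 46.

46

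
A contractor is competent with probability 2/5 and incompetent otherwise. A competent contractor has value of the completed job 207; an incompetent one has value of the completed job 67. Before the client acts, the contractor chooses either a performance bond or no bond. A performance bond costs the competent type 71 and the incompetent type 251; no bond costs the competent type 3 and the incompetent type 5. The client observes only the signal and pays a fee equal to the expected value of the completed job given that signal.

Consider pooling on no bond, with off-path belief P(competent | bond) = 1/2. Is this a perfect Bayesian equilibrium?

Yes

On the equilibrium path (no bond) the client holds the prior 2/5 and pays 2/5·207 + 3/5·67 = 123. Off-path (bond) belief 1/2 gives 1/2·207 + 1/2·67 = 137.
Competent: no bond gives 123 − 3 = 120; bond gives 137 − 71 = 66. Stays. ✓
Incompetent: no bond gives 123 − 5 = 118; bond gives 137 − 251 = -114. Stays. ✓
Beliefs are Bayes-consistent on-path and both types best-respond.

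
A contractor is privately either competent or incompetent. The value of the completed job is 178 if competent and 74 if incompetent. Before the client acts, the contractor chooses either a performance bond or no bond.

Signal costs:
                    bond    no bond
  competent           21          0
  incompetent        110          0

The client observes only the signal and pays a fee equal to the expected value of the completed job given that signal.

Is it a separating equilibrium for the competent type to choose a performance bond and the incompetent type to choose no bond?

Yes

If types separate, bond earns payment 178 and no bond earns 74.
Competent: bond gives 178 − 21 = 157; no bond gives 74 − 0 = 74. No deviation. ✓
Incompetent: no bond gives 74 − 0 = 74; bond gives 178 − 110 = 68. No deviation. ✓
Neither type gains from mimicking the other.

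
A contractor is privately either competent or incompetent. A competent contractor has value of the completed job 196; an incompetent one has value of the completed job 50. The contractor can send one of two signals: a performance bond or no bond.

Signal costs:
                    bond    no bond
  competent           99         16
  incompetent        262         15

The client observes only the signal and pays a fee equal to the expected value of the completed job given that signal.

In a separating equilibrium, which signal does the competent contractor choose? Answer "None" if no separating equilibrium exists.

Try competent → bond, incompetent → no bond:
  If types separate, bond earns payment 196 and no bond earns 50.
  Competent: bond gives 196 − 99 = 97; no bond gives 50 − 16 = 34. No deviation. ✓
  Incompetent: no bond gives 50 − 15 = 35; bond gives 196 − 262 = -66. No deviation. ✓
Both hold — the competent type sends bond.

bond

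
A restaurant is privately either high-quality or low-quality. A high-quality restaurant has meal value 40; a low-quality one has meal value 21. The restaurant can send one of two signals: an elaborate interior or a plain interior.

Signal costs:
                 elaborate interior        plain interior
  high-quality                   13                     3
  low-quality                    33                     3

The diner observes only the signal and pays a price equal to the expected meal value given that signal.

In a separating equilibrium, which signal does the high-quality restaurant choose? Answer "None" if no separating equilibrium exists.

Try high-quality → elaborate interior, low-quality → plain interior:
  If types separate, elaborate interior earns payment 40 and plain interior earns 21.
  High-quality: elaborate interior gives 40 − 13 = 27; plain interior gives 21 − 3 = 18. No deviation. ✓
  Low-quality: plain interior gives 21 − 3 = 18; elaborate interior gives 40 − 33 = 7. No deviation. ✓
Both hold — the high-quality type sends elaborate interior.

elaborate interior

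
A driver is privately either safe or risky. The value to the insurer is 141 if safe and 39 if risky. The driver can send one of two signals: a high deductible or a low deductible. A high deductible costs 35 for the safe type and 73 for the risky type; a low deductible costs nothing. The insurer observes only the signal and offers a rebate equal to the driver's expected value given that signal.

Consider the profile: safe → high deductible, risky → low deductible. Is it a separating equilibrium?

No

Under separation the insurer infers type exactly: high deductible → safe (pays 141), low deductible → risky (pays 39).
Safe: high deductible gives 141 − 35 = 106; low deductible gives 39 − 0 = 39. No deviation. ✓
Risky: low deductible gives 39 − 0 = 39; high deductible gives 141 − 73 = 68. Would deviate. ✗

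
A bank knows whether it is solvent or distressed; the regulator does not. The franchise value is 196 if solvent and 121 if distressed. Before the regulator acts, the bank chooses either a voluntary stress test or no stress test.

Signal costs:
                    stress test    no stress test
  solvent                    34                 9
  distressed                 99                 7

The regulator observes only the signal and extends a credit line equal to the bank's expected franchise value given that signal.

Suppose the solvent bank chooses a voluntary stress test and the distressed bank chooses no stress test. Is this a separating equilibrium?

Yes

If types separate, stress test earns payment 196 and no stress test earns 121.
Solvent: stress test gives 196 − 34 = 162; no stress test gives 121 − 9 = 112. No deviation. ✓
Distressed: no stress test gives 121 − 7 = 114; stress test gives 196 − 99 = 97. No deviation. ✓
Both incentive constraints hold.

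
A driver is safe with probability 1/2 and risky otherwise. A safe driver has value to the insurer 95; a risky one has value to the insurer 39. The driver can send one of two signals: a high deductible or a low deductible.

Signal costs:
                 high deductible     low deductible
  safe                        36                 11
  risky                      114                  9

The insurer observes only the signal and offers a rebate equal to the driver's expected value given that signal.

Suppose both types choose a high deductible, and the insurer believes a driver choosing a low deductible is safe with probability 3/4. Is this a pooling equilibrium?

At the pooled signal (high deductible) the insurer holds the prior 1/2 and pays 1/2·95 + 1/2·39 = 67. Off-path (low deductible) belief 3/4 gives 3/4·95 + 1/4·39 = 81.
Safe: high deductible gives 67 − 36 = 31; low deductible gives 81 − 11 = 70. Deviates. ✗
Risky: high deductible gives 67 − 114 = -47; low deductible gives 81 − 9 = 72. Deviates. ✗

No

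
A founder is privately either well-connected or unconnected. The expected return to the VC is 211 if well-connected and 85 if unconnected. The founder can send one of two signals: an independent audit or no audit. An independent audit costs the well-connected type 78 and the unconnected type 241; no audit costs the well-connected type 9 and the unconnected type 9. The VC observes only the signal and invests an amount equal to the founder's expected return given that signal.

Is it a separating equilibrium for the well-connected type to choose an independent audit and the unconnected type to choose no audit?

Yes

Under separation the VC infers type exactly: audit → well-connected (pays 211), no audit → unconnected (pays 85).
Well-connected: audit gives 211 − 78 = 133; no audit gives 85 − 9 = 76. No deviation. ✓
Unconnected: no audit gives 85 − 9 = 76; audit gives 211 − 241 = -30. No deviation. ✓
Both incentive constraints hold.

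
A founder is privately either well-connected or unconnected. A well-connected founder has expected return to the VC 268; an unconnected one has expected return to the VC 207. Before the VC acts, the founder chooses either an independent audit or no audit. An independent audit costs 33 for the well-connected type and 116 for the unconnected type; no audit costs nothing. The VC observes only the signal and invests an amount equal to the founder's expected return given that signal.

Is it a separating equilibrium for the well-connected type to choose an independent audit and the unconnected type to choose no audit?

If types separate, audit earns payment 268 and no audit earns 207.
Well-connected: audit gives 268 − 33 = 235; no audit gives 207 − 0 = 207. No deviation. ✓
Unconnected: no audit gives 207 − 0 = 207; audit gives 268 − 116 = 152. No deviation. ✓
Both incentive constraints hold.

Yes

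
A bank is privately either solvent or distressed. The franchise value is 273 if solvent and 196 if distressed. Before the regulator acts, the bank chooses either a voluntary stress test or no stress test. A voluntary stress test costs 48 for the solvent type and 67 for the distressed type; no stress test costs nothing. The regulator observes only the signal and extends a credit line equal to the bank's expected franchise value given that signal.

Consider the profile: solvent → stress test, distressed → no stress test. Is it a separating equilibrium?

If types separate, stress test earns payment 273 and no stress test earns 196.
Solvent: stress test gives 273 − 48 = 225; no stress test gives 196 − 0 = 196. No deviation. ✓
Distressed: no stress test gives 196 − 0 = 196; stress test gives 273 − 67 = 206. Would deviate. ✗

No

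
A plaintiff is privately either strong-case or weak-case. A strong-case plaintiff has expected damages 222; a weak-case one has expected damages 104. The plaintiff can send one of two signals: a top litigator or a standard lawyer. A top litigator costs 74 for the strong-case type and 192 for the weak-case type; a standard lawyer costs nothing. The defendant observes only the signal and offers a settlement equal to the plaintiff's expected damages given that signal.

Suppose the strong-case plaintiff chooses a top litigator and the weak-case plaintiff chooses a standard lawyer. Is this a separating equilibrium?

If types separate, top litigator earns payment 222 and standard lawyer earns 104.
Strong-case: top litigator gives 222 − 74 = 148; standard lawyer gives 104 − 0 = 104. No deviation. ✓
Weak-case: standard lawyer gives 104 − 0 = 104; top litigator gives 222 − 192 = 30. No deviation. ✓
Neither type gains from mimicking the other.

Yes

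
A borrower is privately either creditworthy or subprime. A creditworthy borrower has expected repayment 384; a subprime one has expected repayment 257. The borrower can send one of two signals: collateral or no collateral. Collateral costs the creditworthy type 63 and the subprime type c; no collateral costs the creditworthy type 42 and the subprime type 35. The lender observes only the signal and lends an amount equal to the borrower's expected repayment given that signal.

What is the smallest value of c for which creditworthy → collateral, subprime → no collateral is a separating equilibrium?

Under separation: collateral → creditworthy (pays 384); no collateral → subprime (pays 257).
Creditworthy: 384 − 63 = 321 ≥ 257 − 42 = 215. Holds regardless of c. ✓
Subprime: 257 − 35 ≥ 384 − c, so c ≥ 384 − 222 = 162.

162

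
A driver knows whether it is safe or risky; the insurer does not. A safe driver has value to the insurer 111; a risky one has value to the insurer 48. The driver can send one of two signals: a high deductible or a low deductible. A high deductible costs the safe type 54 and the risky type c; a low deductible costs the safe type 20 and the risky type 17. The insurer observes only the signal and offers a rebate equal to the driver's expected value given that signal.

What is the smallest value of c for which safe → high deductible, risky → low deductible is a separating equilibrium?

80

Under separation: high deductible → safe (pays 111); low deductible → risky (pays 48).
Safe: 111 − 54 = 57 ≥ 48 − 20 = 28. Holds regardless of c. ✓
Risky: 48 − 17 ≥ 111 − c, so c ≥ 111 − 31 = 80.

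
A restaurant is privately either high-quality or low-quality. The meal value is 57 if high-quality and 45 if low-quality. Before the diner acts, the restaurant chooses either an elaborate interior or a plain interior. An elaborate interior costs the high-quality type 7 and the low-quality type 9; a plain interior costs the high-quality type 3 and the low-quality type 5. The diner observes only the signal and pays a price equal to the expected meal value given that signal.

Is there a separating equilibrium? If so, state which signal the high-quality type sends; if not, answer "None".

None

Try high-quality → elaborate interior, low-quality → plain interior:
  Under separation the diner infers type exactly: elaborate interior → high-quality (pays 57), plain interior → low-quality (pays 45).
  High-quality: elaborate interior gives 57 − 7 = 50; plain interior gives 45 − 3 = 42. No deviation. ✓
  Low-quality: plain interior gives 45 − 5 = 40; elaborate interior gives 57 − 9 = 48. Would deviate. ✗
Try high-quality → plain interior, low-quality → elaborate interior:
  Under separation the diner infers type exactly: plain interior → high-quality (pays 57), elaborate interior → low-quality (pays 45).
  High-quality: plain interior gives 57 − 3 = 54; elaborate interior gives 45 − 7 = 38. No deviation. ✓
  Low-quality: elaborate interior gives 45 − 9 = 36; plain interior gives 57 − 5 = 52. Would deviate. ✗
Neither assignment is incentive-compatible.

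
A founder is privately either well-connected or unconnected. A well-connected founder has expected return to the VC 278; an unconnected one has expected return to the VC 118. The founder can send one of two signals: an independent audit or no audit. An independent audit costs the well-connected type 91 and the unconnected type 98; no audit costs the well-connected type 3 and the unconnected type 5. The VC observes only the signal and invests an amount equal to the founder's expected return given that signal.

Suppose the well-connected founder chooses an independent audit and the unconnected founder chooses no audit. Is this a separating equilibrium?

No

Under separation the VC infers type exactly: audit → well-connected (pays 278), no audit → unconnected (pays 118).
Well-connected: audit gives 278 − 91 = 187; no audit gives 118 − 3 = 115. No deviation. ✓
Unconnected: no audit gives 118 − 5 = 113; audit gives 278 − 98 = 180. Would deviate. ✗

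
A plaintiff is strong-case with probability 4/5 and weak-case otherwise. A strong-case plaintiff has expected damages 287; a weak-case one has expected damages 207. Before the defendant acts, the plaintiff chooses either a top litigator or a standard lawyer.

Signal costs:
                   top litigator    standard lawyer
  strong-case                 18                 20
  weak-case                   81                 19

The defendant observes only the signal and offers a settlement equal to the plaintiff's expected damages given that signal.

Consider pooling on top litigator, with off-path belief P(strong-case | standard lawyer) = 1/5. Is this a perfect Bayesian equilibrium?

No

At the pooled signal (top litigator) the defendant holds the prior 4/5 and pays 4/5·287 + 1/5·207 = 271. Off-path (standard lawyer) belief 1/5 gives 1/5·287 + 4/5·207 = 223.
Strong-case: top litigator gives 271 − 18 = 253; standard lawyer gives 223 − 20 = 203. Stays. ✓
Weak-case: top litigator gives 271 − 81 = 190; standard lawyer gives 223 − 19 = 204. Deviates. ✗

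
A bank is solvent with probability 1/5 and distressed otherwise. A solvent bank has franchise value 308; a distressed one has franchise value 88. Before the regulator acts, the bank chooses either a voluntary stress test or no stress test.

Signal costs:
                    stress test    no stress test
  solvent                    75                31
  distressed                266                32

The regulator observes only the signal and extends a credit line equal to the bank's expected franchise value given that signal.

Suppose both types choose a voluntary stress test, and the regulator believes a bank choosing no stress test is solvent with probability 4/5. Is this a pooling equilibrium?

No

At the pooled signal (stress test) the regulator holds the prior 1/5 and pays 1/5·308 + 4/5·88 = 132. Off-path (no stress test) belief 4/5 gives 4/5·308 + 1/5·88 = 264.
Solvent: stress test gives 132 − 75 = 57; no stress test gives 264 − 31 = 233. Deviates. ✗
Distressed: stress test gives 132 − 266 = -134; no stress test gives 264 − 32 = 232. Deviates. ✗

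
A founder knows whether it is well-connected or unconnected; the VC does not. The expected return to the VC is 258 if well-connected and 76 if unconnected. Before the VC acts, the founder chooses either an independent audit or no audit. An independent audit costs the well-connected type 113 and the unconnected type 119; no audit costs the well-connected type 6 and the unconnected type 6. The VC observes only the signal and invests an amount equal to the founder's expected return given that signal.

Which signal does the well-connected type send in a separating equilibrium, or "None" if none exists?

Try well-connected → audit, unconnected → no audit:
  Under separation the VC infers type exactly: audit → well-connected (pays 258), no audit → unconnected (pays 76).
  Well-connected: audit gives 258 − 113 = 145; no audit gives 76 − 6 = 70. No deviation. ✓
  Unconnected: no audit gives 76 − 6 = 70; audit gives 258 − 119 = 139. Would deviate. ✗
Try well-connected → no audit, unconnected → audit:
  Under separation the VC infers type exactly: no audit → well-connected (pays 258), audit → unconnected (pays 76).
  Well-connected: no audit gives 258 − 6 = 252; audit gives 76 − 113 = -37. No deviation. ✓
  Unconnected: audit gives 76 − 119 = -43; no audit gives 258 − 6 = 252. Would deviate. ✗
Neither assignment is incentive-compatible.

None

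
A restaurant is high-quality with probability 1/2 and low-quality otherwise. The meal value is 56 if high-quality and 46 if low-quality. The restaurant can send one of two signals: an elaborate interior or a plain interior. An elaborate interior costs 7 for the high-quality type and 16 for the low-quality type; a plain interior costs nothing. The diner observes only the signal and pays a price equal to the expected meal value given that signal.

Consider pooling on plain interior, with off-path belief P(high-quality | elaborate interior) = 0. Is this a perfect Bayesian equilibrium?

Yes

On the equilibrium path (plain interior) the diner holds the prior 1/2 and pays 1/2·56 + 1/2·46 = 51. Off-path (elaborate interior) belief 0 gives 0·56 + 1·46 = 46.
High-quality: plain interior gives 51 − 0 = 51; elaborate interior gives 46 − 7 = 39. Stays. ✓
Low-quality: plain interior gives 51 − 0 = 51; elaborate interior gives 46 − 16 = 30. Stays. ✓
Beliefs are Bayes-consistent on-path and both types best-respond.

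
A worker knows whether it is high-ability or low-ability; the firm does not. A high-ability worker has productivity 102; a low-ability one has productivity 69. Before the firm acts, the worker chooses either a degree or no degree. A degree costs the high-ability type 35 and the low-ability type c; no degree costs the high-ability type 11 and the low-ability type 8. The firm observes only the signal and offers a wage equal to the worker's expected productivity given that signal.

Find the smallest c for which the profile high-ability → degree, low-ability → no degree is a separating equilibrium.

Under separation: degree → high-ability (pays 102); no degree → low-ability (pays 69).
High-ability: 102 − 35 = 67 ≥ 69 − 11 = 58. Holds regardless of c. ✓
Low-ability: 69 − 8 ≥ 102 − c, so c ≥ 102 − 61 = 41.

41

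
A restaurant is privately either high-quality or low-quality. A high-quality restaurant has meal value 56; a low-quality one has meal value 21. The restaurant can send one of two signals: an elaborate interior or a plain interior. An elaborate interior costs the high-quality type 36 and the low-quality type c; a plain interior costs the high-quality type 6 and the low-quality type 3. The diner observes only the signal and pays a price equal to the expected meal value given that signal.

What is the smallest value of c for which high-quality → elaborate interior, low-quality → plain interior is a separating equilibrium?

38

Under separation: elaborate interior → high-quality (pays 56); plain interior → low-quality (pays 21).
High-quality: 56 − 36 = 20 ≥ 21 − 6 = 15. Holds regardless of c. ✓
Low-quality: 21 − 3 ≥ 56 − c, so c ≥ 56 − 18 = 38.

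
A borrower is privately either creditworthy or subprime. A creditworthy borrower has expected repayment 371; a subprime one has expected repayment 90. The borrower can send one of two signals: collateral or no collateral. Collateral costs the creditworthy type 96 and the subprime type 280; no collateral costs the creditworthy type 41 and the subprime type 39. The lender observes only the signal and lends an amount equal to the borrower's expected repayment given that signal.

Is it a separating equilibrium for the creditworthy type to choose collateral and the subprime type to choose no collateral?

If types separate, collateral earns payment 371 and no collateral earns 90.
Creditworthy: collateral gives 371 − 96 = 275; no collateral gives 90 − 41 = 49. No deviation. ✓
Subprime: no collateral gives 90 − 39 = 51; collateral gives 371 − 280 = 91. Would deviate. ✗

No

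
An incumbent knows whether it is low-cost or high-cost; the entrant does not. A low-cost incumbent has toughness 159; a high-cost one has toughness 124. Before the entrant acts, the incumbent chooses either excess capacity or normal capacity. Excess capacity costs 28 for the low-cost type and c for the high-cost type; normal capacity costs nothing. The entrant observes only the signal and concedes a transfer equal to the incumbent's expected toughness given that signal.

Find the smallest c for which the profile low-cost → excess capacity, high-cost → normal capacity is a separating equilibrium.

Under separation: excess capacity → low-cost (pays 159); normal capacity → high-cost (pays 124).
Low-cost: 159 − 28 = 131 ≥ 124 − 0 = 124. Holds regardless of c. ✓
High-cost: 124 − 0 ≥ 159 − c, so c ≥ 159 − 124 = 35.

35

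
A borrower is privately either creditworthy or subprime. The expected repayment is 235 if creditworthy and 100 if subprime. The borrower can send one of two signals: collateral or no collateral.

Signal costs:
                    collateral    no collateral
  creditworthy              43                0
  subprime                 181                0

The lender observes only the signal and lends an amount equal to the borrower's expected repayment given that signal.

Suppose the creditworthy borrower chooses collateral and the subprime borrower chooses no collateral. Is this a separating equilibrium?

Yes

Under separation the lender infers type exactly: collateral → creditworthy (pays 235), no collateral → subprime (pays 100).
Creditworthy: collateral gives 235 − 43 = 192; no collateral gives 100 − 0 = 100. No deviation. ✓
Subprime: no collateral gives 100 − 0 = 100; collateral gives 235 − 181 = 54. No deviation. ✓
Neither type gains from mimicking the other.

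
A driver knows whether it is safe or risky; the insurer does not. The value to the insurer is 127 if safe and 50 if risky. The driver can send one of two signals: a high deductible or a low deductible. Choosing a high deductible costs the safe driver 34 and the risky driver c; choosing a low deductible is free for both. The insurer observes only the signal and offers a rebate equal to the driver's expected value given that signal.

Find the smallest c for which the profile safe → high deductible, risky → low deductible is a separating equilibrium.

Under separation: high deductible → safe (pays 127); low deductible → risky (pays 50).
Safe: 127 − 34 = 93 ≥ 50 − 0 = 50. Holds regardless of c. ✓
Risky: 50 − 0 ≥ 127 − c, so c ≥ 127 − 50 = 77.

77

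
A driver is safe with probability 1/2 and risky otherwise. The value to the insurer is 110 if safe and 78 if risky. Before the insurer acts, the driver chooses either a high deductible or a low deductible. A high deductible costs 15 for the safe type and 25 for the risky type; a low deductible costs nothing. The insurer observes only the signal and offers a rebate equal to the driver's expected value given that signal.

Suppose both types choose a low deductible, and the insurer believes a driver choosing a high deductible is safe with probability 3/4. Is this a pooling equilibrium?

Yes

At the pooled signal (low deductible) the insurer holds the prior 1/2 and pays 1/2·110 + 1/2·78 = 94. Off-path (high deductible) belief 3/4 gives 3/4·110 + 1/4·78 = 102.
Safe: low deductible gives 94 − 0 = 94; high deductible gives 102 − 15 = 87. Stays. ✓
Risky: low deductible gives 94 − 0 = 94; high deductible gives 102 − 25 = 77. Stays. ✓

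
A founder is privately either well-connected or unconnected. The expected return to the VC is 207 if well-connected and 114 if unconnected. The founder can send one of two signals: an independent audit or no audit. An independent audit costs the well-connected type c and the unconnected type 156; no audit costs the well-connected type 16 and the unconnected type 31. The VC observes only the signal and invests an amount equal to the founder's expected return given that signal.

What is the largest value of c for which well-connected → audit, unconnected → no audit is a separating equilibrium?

109

Under separation: audit → well-connected (pays 207); no audit → unconnected (pays 114).
Unconnected: 114 − 31 = 83 ≥ 207 − 156 = 51. Holds regardless of c. ✓
Well-connected: 207 − c ≥ 114 − 16, so c ≤ 207 − 98 = 109.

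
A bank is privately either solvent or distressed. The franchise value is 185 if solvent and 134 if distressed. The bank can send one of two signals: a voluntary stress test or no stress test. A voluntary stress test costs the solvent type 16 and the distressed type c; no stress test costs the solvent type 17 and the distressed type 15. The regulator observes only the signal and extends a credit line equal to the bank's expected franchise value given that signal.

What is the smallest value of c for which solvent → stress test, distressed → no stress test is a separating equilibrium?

66

Under separation: stress test → solvent (pays 185); no stress test → distressed (pays 134).
Solvent: 185 − 16 = 169 ≥ 134 − 17 = 117. Holds regardless of c. ✓
Distressed: 134 − 15 ≥ 185 − c, so c ≥ 185 − 119 = 66.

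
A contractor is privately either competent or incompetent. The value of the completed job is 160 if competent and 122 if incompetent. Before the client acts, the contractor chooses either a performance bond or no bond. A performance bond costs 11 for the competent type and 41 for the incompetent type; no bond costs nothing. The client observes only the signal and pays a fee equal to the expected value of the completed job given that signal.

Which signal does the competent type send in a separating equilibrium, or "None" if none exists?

Try competent → bond, incompetent → no bond:
  If types separate, bond earns payment 160 and no bond earns 122.
  Competent: bond gives 160 − 11 = 149; no bond gives 122 − 0 = 122. No deviation. ✓
  Incompetent: no bond gives 122 − 0 = 122; bond gives 160 − 41 = 119. No deviation. ✓
Both hold — the competent type sends bond.

bond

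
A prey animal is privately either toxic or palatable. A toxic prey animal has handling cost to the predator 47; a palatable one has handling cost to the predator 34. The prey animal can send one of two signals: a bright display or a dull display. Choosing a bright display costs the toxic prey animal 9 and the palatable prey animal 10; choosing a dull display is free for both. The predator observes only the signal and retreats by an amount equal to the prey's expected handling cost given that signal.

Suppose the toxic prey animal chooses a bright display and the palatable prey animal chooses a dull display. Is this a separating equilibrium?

No

If types separate, bright display earns payment 47 and dull display earns 34.
Toxic: bright display gives 47 − 9 = 38; dull display gives 34 − 0 = 34. No deviation. ✓
Palatable: dull display gives 34 − 0 = 34; bright display gives 47 − 10 = 37. Would deviate. ✗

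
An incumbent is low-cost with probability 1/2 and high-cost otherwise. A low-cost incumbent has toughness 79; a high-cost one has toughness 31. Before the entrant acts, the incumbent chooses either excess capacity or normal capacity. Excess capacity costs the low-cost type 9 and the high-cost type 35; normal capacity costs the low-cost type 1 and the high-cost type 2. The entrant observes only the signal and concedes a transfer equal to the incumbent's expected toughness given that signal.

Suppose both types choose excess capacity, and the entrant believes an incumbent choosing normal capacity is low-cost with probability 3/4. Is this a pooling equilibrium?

No

At the pooled signal (excess capacity) the entrant holds the prior 1/2 and pays 1/2·79 + 1/2·31 = 55. Off-path (normal capacity) belief 3/4 gives 3/4·79 + 1/4·31 = 67.
Low-cost: excess capacity gives 55 − 9 = 46; normal capacity gives 67 − 1 = 66. Deviates. ✗
High-cost: excess capacity gives 55 − 35 = 20; normal capacity gives 67 − 2 = 65. Deviates. ✗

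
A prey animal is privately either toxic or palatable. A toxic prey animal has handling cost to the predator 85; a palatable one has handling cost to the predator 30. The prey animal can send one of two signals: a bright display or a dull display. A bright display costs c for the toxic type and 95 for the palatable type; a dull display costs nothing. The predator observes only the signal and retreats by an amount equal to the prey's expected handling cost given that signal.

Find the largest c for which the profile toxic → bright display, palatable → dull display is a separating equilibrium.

Under separation: bright display → toxic (pays 85); dull display → palatable (pays 30).
Palatable: 30 − 0 = 30 ≥ 85 − 95 = -10. Holds regardless of c. ✓
Toxic: 85 − c ≥ 30 − 0, so c ≤ 85 − 30 = 55.

55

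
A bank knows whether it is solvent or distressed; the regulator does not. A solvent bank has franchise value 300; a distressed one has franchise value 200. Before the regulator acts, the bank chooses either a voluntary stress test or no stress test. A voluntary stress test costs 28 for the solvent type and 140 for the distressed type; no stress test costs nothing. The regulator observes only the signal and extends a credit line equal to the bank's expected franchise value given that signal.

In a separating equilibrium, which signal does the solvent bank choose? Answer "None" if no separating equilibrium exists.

Try solvent → stress test, distressed → no stress test:
  If types separate, stress test earns payment 300 and no stress test earns 200.
  Solvent: stress test gives 300 − 28 = 272; no stress test gives 200 − 0 = 200. No deviation. ✓
  Distressed: no stress test gives 200 − 0 = 200; stress test gives 300 − 140 = 160. No deviation. ✓
Both hold — the solvent type sends stress test.

stress test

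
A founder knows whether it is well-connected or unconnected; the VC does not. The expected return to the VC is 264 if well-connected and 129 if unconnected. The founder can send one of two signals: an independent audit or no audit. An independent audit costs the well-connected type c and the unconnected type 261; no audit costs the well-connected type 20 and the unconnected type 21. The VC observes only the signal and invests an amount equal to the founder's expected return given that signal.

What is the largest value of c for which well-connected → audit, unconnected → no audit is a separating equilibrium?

155

Under separation: audit → well-connected (pays 264); no audit → unconnected (pays 129).
Unconnected: 129 − 21 = 108 ≥ 264 − 261 = 3. Holds regardless of c. ✓
Well-connected: 264 − c ≥ 129 − 20, so c ≤ 264 − 109 = 155.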